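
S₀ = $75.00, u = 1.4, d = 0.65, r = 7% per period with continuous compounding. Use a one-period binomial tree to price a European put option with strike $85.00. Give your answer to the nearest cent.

Risk-neutral probability p = (e^0.07 − 0.65)/(1.4 − 0.65) = 0.4225/0.7500 = 0.5633
Terminal stock prices: S_u = 105, S_d = 48.75
Terminal payoffs (K − S): max(-20, 0) = 0, max(36.25, 0) = 36.25
Node 0 (S = 75): V_0 = e^(−0.07)·[0.5633·0.0000 + 0.4367·36.2500] = 14.7586

$14.76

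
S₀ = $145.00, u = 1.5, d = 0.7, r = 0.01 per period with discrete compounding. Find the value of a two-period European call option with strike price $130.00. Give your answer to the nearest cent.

Risk-neutral probability p = (1 + 0.01 − 0.7)/(1.5 − 0.7) = 0.3100/0.8000 = 0.3875
Terminal stock prices: S_uu = 326.2, S_ud = 152.2, S_dd = 71.05
Terminal payoffs (S − K): max(196.2, 0) = 196.2, max(22.25, 0) = 22.25, max(-58.95, 0) = 0
Node u (S = 217.5): V_u = 1/1.01·[0.3875·196.2500 + 0.6125·22.2500] = 88.7871
Node d (S = 101.5): V_d = 1/1.01·[0.3875·22.2500 + 0.6125·0.0000] = 8.5365
Node 0 (S = 145): V_0 = 1/1.01·[0.3875·88.7871 + 0.6125·8.5365] = 39.2412

$39.24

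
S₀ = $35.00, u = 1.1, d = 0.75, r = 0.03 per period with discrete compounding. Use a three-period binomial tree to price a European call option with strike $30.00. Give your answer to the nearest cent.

Risk-neutral probability p = (1 + 0.03 − 0.75)/(1.1 − 0.75) = 0.2800/0.3500 = 0.8000
Terminal stock prices: S_uuu = 46.59, S_uud = 31.76, S_udd = 21.66, S_ddd = 14.77
Terminal payoffs (S − K): max(16.59, 0) = 16.59, max(1.763, 0) = 1.763, max(-8.344, 0) = 0, max(-15.23, 0) = 0
Node uu (S = 42.35): V_uu = 1/1.03·[0.8000·16.5850 + 0.2000·1.7625] = 13.2238
Node ud (S = 28.88): V_ud = 1/1.03·[0.8000·1.7625 + 0.2000·0.0000] = 1.3689
Node dd (S = 19.69): V_dd = 1/1.03·[0.8000·0.0000 + 0.2000·0.0000] = 0.0000
Node u (S = 38.5): V_u = 1/1.03·[0.8000·13.2238 + 0.2000·1.3689] = 10.5367
Node d (S = 26.25): V_d = 1/1.03·[0.8000·1.3689 + 0.2000·0.0000] = 1.0632
Node 0 (S = 35): V_0 = 1/1.03·[0.8000·10.5367 + 0.2000·1.0632] = 8.3903

$8.39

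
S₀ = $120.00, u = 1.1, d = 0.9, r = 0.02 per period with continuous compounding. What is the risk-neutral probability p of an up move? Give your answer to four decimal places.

Risk-neutral probability p = (e^0.02 − 0.9)/(1.1 − 0.9) = 0.1202/0.2000 = 0.6010

p = 0.6010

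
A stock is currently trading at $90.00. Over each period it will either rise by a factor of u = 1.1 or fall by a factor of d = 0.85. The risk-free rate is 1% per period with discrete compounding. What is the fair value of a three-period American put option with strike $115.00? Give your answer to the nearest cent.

Risk-neutral probability p = (1 + 0.01 − 0.85)/(1.1 − 0.85) = 0.1600/0.2500 = 0.6400
Terminal stock prices: S_uuu = 119.8, S_uud = 92.57, S_udd = 71.53, S_ddd = 55.27
Terminal payoffs (K − S): max(-4.79, 0) = 0, max(22.43, 0) = 22.43, max(43.47, 0) = 43.47, max(59.73, 0) = 59.73
Node uu (S = 108.9): continuation = 1/1.01·[0.6400·0.0000 + 0.3600·22.4350] = 7.9966; exercise value = 6.1000 ≤ continuation, so V_uu = 7.9966
Node ud (S = 84.15): continuation = 1/1.01·[0.6400·22.4350 + 0.3600·43.4725] = 29.7114; exercise value = 30.8500 > continuation, so V_ud = 30.8500 (exercise)
Node dd (S = 65.02): continuation = 1/1.01·[0.6400·43.4725 + 0.3600·59.7288] = 48.8364; exercise value = 49.9750 > continuation, so V_dd = 49.9750 (exercise)
Node u (S = 99): continuation = 1/1.01·[0.6400·7.9966 + 0.3600·30.8500] = 16.0632; exercise value = 16.0000 ≤ continuation, so V_u = 16.0632
Node d (S = 76.5): continuation = 1/1.01·[0.6400·30.8500 + 0.3600·49.9750] = 37.3614; exercise value = 38.5000 > continuation, so V_d = 38.5000 (exercise)
Node 0 (S = 90): continuation = 1/1.01·[0.6400·16.0632 + 0.3600·38.5000] = 23.9014; exercise value = 25.0000 > continuation, so V_0 = 25.0000 (exercise)

$25.00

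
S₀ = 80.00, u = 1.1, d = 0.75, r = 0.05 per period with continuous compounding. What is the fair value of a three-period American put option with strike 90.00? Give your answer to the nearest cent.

10.00

Risk-neutral probability p = (e^0.05 − 0.75)/(1.1 − 0.75) = 0.3013/0.3500 = 0.8608
Terminal stock prices: S_uuu = 106.5, S_uud = 72.6, S_udd = 49.5, S_ddd = 33.75
Terminal payoffs (K − S): max(-16.48, 0) = 0, max(17.4, 0) = 17.4, max(40.5, 0) = 40.5, max(56.25, 0) = 56.25
Node uu (S = 96.8): continuation = e^(−0.05)·[0.8608·0.0000 + 0.1392·17.4000] = 2.3044; exercise value = 0.0000 ≤ continuation, so V_uu = 2.3044
Node ud (S = 66): continuation = e^(−0.05)·[0.8608·17.4000 + 0.1392·40.5000] = 19.6106; exercise value = 24.0000 > continuation, so V_ud = 24.0000 (exercise)
Node dd (S = 45): continuation = e^(−0.05)·[0.8608·40.5000 + 0.1392·56.2500] = 40.6106; exercise value = 45.0000 > continuation, so V_dd = 45.0000 (exercise)
Node u (S = 88): continuation = e^(−0.05)·[0.8608·2.3044 + 0.1392·24.0000] = 5.0653; exercise value = 2.0000 ≤ continuation, so V_u = 5.0653
Node d (S = 60): continuation = e^(−0.05)·[0.8608·24.0000 + 0.1392·45.0000] = 25.6106; exercise value = 30.0000 > continuation, so V_d = 30.0000 (exercise)
Node 0 (S = 80): continuation = e^(−0.05)·[0.8608·5.0653 + 0.1392·30.0000] = 8.1205; exercise value = 10.0000 > continuation, so V_0 = 10.0000 (exercise)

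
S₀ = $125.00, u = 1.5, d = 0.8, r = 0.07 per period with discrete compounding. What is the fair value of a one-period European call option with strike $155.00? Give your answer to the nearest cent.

Risk-neutral probability p = (1 + 0.07 − 0.8)/(1.5 − 0.8) = 0.2700/0.7000 = 0.3857
Terminal stock prices: S_u = 187.5, S_d = 100
Terminal payoffs (S − K): max(32.5, 0) = 32.5, max(-55, 0) = 0
Node 0 (S = 125): V_0 = 1/1.07·[0.3857·32.5000 + 0.6143·0.0000] = 11.7156

$11.72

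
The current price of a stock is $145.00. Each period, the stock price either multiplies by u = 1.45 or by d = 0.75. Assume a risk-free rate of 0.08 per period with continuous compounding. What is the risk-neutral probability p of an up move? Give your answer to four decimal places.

Risk-neutral probability p = (e^0.08 − 0.75)/(1.45 − 0.75) = 0.3333/0.7000 = 0.4761

p = 0.4761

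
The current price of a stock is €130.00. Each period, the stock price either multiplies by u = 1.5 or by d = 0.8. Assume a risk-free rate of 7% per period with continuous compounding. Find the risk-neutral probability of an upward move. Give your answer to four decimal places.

p = 0.3893

Risk-neutral probability p = (e^0.07 − 0.8)/(1.5 − 0.8) = 0.2725/0.7000 = 0.3893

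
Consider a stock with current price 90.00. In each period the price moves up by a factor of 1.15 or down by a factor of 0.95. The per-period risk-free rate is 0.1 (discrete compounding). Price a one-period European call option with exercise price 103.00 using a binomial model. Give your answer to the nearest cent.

0.34

Risk-neutral probability p = (1 + 0.1 − 0.95)/(1.15 − 0.95) = 0.1500/0.2000 = 0.7500
Terminal stock prices: S_u = 103.5, S_d = 85.5
Terminal payoffs (S − K): max(0.5, 0) = 0.5, max(-17.5, 0) = 0
Node 0 (S = 90): V_0 = 1/1.1·[0.7500·0.5000 + 0.2500·0.0000] = 0.3409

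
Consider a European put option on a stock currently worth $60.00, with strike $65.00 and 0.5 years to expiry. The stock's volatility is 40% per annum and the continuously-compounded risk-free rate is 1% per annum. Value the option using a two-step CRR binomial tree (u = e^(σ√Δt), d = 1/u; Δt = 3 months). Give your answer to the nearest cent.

CRR parameters: u = e^(σ√Δt) = e^(0.4·√0.25) = 1.2214, d = 1/u = 0.8187
Per-period rate: rΔt = 0.01·0.25 = 0.0025, so R = e^0.0025 = 1.0025
Risk-neutral probability p = (e^0.0025 − 0.8187)/(1.2214 − 0.8187) = 0.1838/0.4027 = 0.4564
Terminal stock prices: S_uu = 89.51, S_ud = 60, S_dd = 40.22
Terminal payoffs (K − S): max(-24.51, 0) = 0, max(5, 0) = 5, max(24.78, 0) = 24.78
Node u (S = 73.28): V_u = e^(−0.0025)·[0.4564·0.0000 + 0.5436·5.0000] = 2.7113
Node d (S = 49.12): V_d = e^(−0.0025)·[0.4564·5.0000 + 0.5436·24.7808] = 15.7139
Node 0 (S = 60): V_0 = e^(−0.0025)·[0.4564·2.7113 + 0.5436·15.7139] = 9.7553

$9.76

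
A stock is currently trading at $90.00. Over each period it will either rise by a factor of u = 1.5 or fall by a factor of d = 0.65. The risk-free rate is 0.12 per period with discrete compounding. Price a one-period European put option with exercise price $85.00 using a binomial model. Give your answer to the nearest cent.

$10.58

Risk-neutral probability p = (1 + 0.12 − 0.65)/(1.5 − 0.65) = 0.4700/0.8500 = 0.5529
Terminal stock prices: S_u = 135, S_d = 58.5
Terminal payoffs (K − S): max(-50, 0) = 0, max(26.5, 0) = 26.5
Node 0 (S = 90): V_0 = 1/1.12·[0.5529·0.0000 + 0.4471·26.5000] = 10.5777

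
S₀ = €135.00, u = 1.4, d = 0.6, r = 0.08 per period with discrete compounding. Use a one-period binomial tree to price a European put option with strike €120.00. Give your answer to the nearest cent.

€14.44

Risk-neutral probability p = (1 + 0.08 − 0.6)/(1.4 − 0.6) = 0.4800/0.8000 = 0.6000
Terminal stock prices: S_u = 189, S_d = 81
Terminal payoffs (K − S): max(-69, 0) = 0, max(39, 0) = 39
Node 0 (S = 135): V_0 = 1/1.08·[0.6000·0.0000 + 0.4000·39.0000] = 14.4444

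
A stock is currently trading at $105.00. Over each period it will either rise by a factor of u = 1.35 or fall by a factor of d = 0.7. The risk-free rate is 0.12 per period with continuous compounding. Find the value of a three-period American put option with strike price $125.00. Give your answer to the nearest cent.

$20.20

Risk-neutral probability p = (e^0.12 − 0.7)/(1.35 − 0.7) = 0.4275/0.6500 = 0.6577
Terminal stock prices: S_uuu = 258.3, S_uud = 134, S_udd = 69.46, S_ddd = 36.01
Terminal payoffs (K − S): max(-133.3, 0) = 0, max(-8.954, 0) = 0, max(55.54, 0) = 55.54, max(88.99, 0) = 88.99
Node uu (S = 191.4): continuation = e^(−0.12)·[0.6577·0.0000 + 0.3423·0.0000] = 0.0000; exercise value = 0.0000 ≤ continuation, so V_uu = 0.0000
Node ud (S = 99.22): continuation = e^(−0.12)·[0.6577·0.0000 + 0.3423·55.5425] = 16.8629; exercise value = 25.7750 > continuation, so V_ud = 25.7750 (exercise)
Node dd (S = 51.45): continuation = e^(−0.12)·[0.6577·55.5425 + 0.3423·88.9850] = 59.4151; exercise value = 73.5500 > continuation, so V_dd = 73.5500 (exercise)
Node u (S = 141.8): continuation = e^(−0.12)·[0.6577·0.0000 + 0.3423·25.7750] = 7.8254; exercise value = 0.0000 ≤ continuation, so V_u = 7.8254
Node d (S = 73.5): continuation = e^(−0.12)·[0.6577·25.7750 + 0.3423·73.5500] = 37.3651; exercise value = 51.5000 > continuation, so V_d = 51.5000 (exercise)
Node 0 (S = 105): continuation = e^(−0.12)·[0.6577·7.8254 + 0.3423·51.5000] = 20.2003; exercise value = 20.0000 ≤ continuation, so V_0 = 20.2003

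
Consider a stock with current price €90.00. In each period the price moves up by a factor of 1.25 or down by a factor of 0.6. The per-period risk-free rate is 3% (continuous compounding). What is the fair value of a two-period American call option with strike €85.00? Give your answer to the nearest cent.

Risk-neutral probability p = (e^0.03 − 0.6)/(1.25 − 0.6) = 0.4305/0.6500 = 0.6622
Terminal stock prices: S_uu = 140.6, S_ud = 67.5, S_dd = 32.4
Terminal payoffs (S − K): max(55.62, 0) = 55.62, max(-17.5, 0) = 0, max(-52.6, 0) = 0
Node u (S = 112.5): continuation = e^(−0.03)·[0.6622·55.6250 + 0.3378·0.0000] = 35.7483; exercise value = 27.5000 ≤ continuation, so V_u = 35.7483
Node d (S = 54): continuation = e^(−0.03)·[0.6622·0.0000 + 0.3378·0.0000] = 0.0000; exercise value = 0.0000 ≤ continuation, so V_d = 0.0000
Node 0 (S = 90): continuation = e^(−0.03)·[0.6622·35.7483 + 0.3378·0.0000] = 22.9742; exercise value = 5.0000 ≤ continuation, so V_0 = 22.9742

€22.97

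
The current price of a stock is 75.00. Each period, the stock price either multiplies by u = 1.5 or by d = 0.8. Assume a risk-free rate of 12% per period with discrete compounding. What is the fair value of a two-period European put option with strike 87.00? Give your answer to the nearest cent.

Risk-neutral probability p = (1 + 0.12 − 0.8)/(1.5 − 0.8) = 0.3200/0.7000 = 0.4571
Terminal stock prices: S_uu = 168.8, S_ud = 90, S_dd = 48
Terminal payoffs (K − S): max(-81.75, 0) = 0, max(-3, 0) = 0, max(39, 0) = 39
Node u (S = 112.5): V_u = 1/1.12·[0.4571·0.0000 + 0.5429·0.0000] = 0.0000
Node d (S = 60): V_d = 1/1.12·[0.4571·0.0000 + 0.5429·39.0000] = 18.9031
Node 0 (S = 75): V_0 = 1/1.12·[0.4571·0.0000 + 0.5429·18.9031] = 9.1622

9.16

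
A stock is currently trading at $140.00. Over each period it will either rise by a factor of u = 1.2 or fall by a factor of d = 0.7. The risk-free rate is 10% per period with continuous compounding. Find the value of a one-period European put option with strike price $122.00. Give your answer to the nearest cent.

Risk-neutral probability p = (e^0.1 − 0.7)/(1.2 − 0.7) = 0.4052/0.5000 = 0.8103
Terminal stock prices: S_u = 168, S_d = 98
Terminal payoffs (K − S): max(-46, 0) = 0, max(24, 0) = 24
Node 0 (S = 140): V_0 = e^(−0.1)·[0.8103·0.0000 + 0.1897·24.0000] = 4.1186

$4.12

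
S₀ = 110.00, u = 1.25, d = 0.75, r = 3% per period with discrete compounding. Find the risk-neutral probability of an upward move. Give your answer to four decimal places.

Risk-neutral probability p = (1 + 0.03 − 0.75)/(1.25 − 0.75) = 0.2800/0.5000 = 0.5600

p = 0.5600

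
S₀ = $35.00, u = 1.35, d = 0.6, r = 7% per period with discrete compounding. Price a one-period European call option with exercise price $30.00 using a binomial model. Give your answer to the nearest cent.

Risk-neutral probability p = (1 + 0.07 − 0.6)/(1.35 − 0.6) = 0.4700/0.7500 = 0.6267
Terminal stock prices: S_u = 47.25, S_d = 21
Terminal payoffs (S − K): max(17.25, 0) = 17.25, max(-9, 0) = 0
Node 0 (S = 35): V_0 = 1/1.07·[0.6267·17.2500 + 0.3733·0.0000] = 10.1028

$10.10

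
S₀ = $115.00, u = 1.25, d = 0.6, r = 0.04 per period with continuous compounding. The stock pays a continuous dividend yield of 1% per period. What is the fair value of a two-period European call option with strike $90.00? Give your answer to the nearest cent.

$36.31

Per-period risk-free factor R = e^0.04 = 1.0408; dividend-adjusted growth = e^(0.04−0.01) = 1.0305.
Risk-neutral probability p = (1.0305 − 0.6)/(1.25 − 0.6) = 0.4305/0.6500 = 0.6622
Terminal stock prices: S_uu = 179.7, S_ud = 86.25, S_dd = 41.4
Terminal payoffs (S − K): max(89.69, 0) = 89.69, max(-3.75, 0) = 0, max(-48.6, 0) = 0
Node u (S = 143.8): V_u = e^(−0.04)·[0.6622·89.6875 + 0.3378·0.0000] = 57.0656
Node d (S = 69): V_d = e^(−0.04)·[0.6622·0.0000 + 0.3378·0.0000] = 0.0000
Node 0 (S = 115): V_0 = e^(−0.04)·[0.6622·57.0656 + 0.3378·0.0000] = 36.3092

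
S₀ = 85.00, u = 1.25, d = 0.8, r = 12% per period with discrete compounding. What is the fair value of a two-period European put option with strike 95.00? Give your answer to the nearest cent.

Risk-neutral probability p = (1 + 0.12 − 0.8)/(1.25 − 0.8) = 0.3200/0.4500 = 0.7111
Terminal stock prices: S_uu = 132.8, S_ud = 85, S_dd = 54.4
Terminal payoffs (K − S): max(-37.81, 0) = 0, max(10, 0) = 10, max(40.6, 0) = 40.6
Node u (S = 106.2): V_u = 1/1.12·[0.7111·0.0000 + 0.2889·10.0000] = 2.5794
Node d (S = 68): V_d = 1/1.12·[0.7111·10.0000 + 0.2889·40.6000] = 16.8214
Node 0 (S = 85): V_0 = 1/1.12·[0.7111·2.5794 + 0.2889·16.8214] = 5.9766

5.98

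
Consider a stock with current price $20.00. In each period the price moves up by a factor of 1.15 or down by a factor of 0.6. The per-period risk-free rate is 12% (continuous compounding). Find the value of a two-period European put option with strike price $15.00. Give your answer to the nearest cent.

Risk-neutral probability p = (e^0.12 − 0.6)/(1.15 − 0.6) = 0.5275/0.5500 = 0.9591
Terminal stock prices: S_uu = 26.45, S_ud = 13.8, S_dd = 7.2
Terminal payoffs (K − S): max(-11.45, 0) = 0, max(1.2, 0) = 1.2, max(7.8, 0) = 7.8
Node u (S = 23): V_u = e^(−0.12)·[0.9591·0.0000 + 0.0409·1.2000] = 0.0435
Node d (S = 12): V_d = e^(−0.12)·[0.9591·1.2000 + 0.0409·7.8000] = 1.3038
Node 0 (S = 20): V_0 = e^(−0.12)·[0.9591·0.0435 + 0.0409·1.3038] = 0.0844

$0.08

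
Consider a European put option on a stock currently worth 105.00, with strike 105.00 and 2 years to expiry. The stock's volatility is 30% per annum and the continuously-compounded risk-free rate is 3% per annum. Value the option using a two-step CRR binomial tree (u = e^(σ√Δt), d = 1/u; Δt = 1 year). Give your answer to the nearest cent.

12.27

CRR parameters: u = e^(σ√Δt) = e^(0.3·√1) = 1.3499, d = 1/u = 0.7408
Per-period rate: rΔt = 0.03·1 = 0.03, so R = e^0.03 = 1.0305
Risk-neutral probability p = (e^0.03 − 0.7408)/(1.3499 − 0.7408) = 0.2896/0.6090 = 0.4756
Terminal stock prices: S_uu = 191.3, S_ud = 105, S_dd = 57.63
Terminal payoffs (K − S): max(-86.32, 0) = 0, max(0, 0) = 0, max(47.37, 0) = 47.37
Node u (S = 141.7): V_u = e^(−0.03)·[0.4756·0.0000 + 0.5244·0.0000] = 0.0000
Node d (S = 77.79): V_d = e^(−0.03)·[0.4756·0.0000 + 0.5244·47.3748] = 24.1109
Node 0 (S = 105): V_0 = e^(−0.03)·[0.4756·0.0000 + 0.5244·24.1109] = 12.2710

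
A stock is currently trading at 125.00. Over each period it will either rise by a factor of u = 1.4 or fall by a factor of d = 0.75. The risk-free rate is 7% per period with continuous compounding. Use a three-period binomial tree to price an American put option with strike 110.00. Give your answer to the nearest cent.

11.12

Risk-neutral probability p = (e^0.07 − 0.75)/(1.4 − 0.75) = 0.3225/0.6500 = 0.4962
Terminal stock prices: S_uuu = 343, S_uud = 183.7, S_udd = 98.44, S_ddd = 52.73
Terminal payoffs (K − S): max(-233, 0) = 0, max(-73.75, 0) = 0, max(11.56, 0) = 11.56, max(57.27, 0) = 57.27
Node uu (S = 245): continuation = e^(−0.07)·[0.4962·0.0000 + 0.5038·0.0000] = 0.0000; exercise value = 0.0000 ≤ continuation, so V_uu = 0.0000
Node ud (S = 131.2): continuation = e^(−0.07)·[0.4962·0.0000 + 0.5038·11.5625] = 5.4317; exercise value = 0.0000 ≤ continuation, so V_ud = 5.4317
Node dd (S = 70.31): continuation = e^(−0.07)·[0.4962·11.5625 + 0.5038·57.2656] = 32.2508; exercise value = 39.6875 > continuation, so V_dd = 39.6875 (exercise)
Node u (S = 175): continuation = e^(−0.07)·[0.4962·0.0000 + 0.5038·5.4317] = 2.5517; exercise value = 0.0000 ≤ continuation, so V_u = 2.5517
Node d (S = 93.75): continuation = e^(−0.07)·[0.4962·5.4317 + 0.5038·39.6875] = 21.1569; exercise value = 16.2500 ≤ continuation, so V_d = 21.1569
Node 0 (S = 125): continuation = e^(−0.07)·[0.4962·2.5517 + 0.5038·21.1569] = 11.1194; exercise value = 0.0000 ≤ continuation, so V_0 = 11.1194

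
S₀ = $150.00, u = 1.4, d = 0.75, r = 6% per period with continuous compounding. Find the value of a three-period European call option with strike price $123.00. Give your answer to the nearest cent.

$55.87

Risk-neutral probability p = (e^0.06 − 0.75)/(1.4 − 0.75) = 0.3118/0.6500 = 0.4797
Terminal stock prices: S_uuu = 411.6, S_uud = 220.5, S_udd = 118.1, S_ddd = 63.28
Terminal payoffs (S − K): max(288.6, 0) = 288.6, max(97.5, 0) = 97.5, max(-4.875, 0) = 0, max(-59.72, 0) = 0
Node uu (S = 294): V_uu = e^(−0.06)·[0.4797·288.6000 + 0.5203·97.5000] = 178.1630
Node ud (S = 157.5): V_ud = e^(−0.06)·[0.4797·97.5000 + 0.5203·0.0000] = 44.0515
Node dd (S = 84.38): V_dd = e^(−0.06)·[0.4797·0.0000 + 0.5203·0.0000] = 0.0000
Node u (S = 210): V_u = e^(−0.06)·[0.4797·178.1630 + 0.5203·44.0515] = 102.0791
Node d (S = 112.5): V_d = e^(−0.06)·[0.4797·44.0515 + 0.5203·0.0000] = 19.9029
Node 0 (S = 150): V_0 = e^(−0.06)·[0.4797·102.0791 + 0.5203·19.9029] = 55.8719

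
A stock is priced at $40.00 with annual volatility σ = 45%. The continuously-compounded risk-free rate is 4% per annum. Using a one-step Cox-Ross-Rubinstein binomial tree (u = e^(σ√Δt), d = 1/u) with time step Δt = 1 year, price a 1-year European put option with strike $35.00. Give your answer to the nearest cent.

$5.17

CRR parameters: u = e^(σ√Δt) = e^(0.45·√1) = 1.5683, d = 1/u = 0.6376
Per-period rate: rΔt = 0.04·1 = 0.04, so R = e^0.04 = 1.0408
Risk-neutral probability p = (e^0.04 − 0.6376)/(1.5683 − 0.6376) = 0.4032/0.9307 = 0.4332
Terminal stock prices: S_u = 62.73, S_d = 25.51
Terminal payoffs (K − S): max(-27.73, 0) = 0, max(9.495, 0) = 9.495
Node 0 (S = 40): V_0 = e^(−0.04)·[0.4332·0.0000 + 0.5668·9.4949] = 5.1706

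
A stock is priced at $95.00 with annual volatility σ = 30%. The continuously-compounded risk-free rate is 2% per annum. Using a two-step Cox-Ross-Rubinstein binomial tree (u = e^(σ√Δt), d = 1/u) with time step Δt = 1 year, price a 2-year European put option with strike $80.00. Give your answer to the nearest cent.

CRR parameters: u = e^(σ√Δt) = e^(0.3·√1) = 1.3499, d = 1/u = 0.7408
Per-period rate: rΔt = 0.02·1 = 0.02, so R = e^0.02 = 1.0202
Risk-neutral probability p = (e^0.02 − 0.7408)/(1.3499 − 0.7408) = 0.2794/0.6090 = 0.4587
Terminal stock prices: S_uu = 173.1, S_ud = 95, S_dd = 52.14
Terminal payoffs (K − S): max(-93.1, 0) = 0, max(-15, 0) = 0, max(27.86, 0) = 27.86
Node u (S = 128.2): V_u = e^(−0.02)·[0.4587·0.0000 + 0.5413·0.0000] = 0.0000
Node d (S = 70.38): V_d = e^(−0.02)·[0.4587·0.0000 + 0.5413·27.8629] = 14.7828
Node 0 (S = 95): V_0 = e^(−0.02)·[0.4587·0.0000 + 0.5413·14.7828] = 7.8431

$7.84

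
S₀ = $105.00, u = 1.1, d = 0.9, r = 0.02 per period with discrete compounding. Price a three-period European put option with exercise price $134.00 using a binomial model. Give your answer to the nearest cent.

Risk-neutral probability p = (1 + 0.02 − 0.9)/(1.1 − 0.9) = 0.1200/0.2000 = 0.6000
Terminal stock prices: S_uuu = 139.8, S_uud = 114.3, S_udd = 93.56, S_ddd = 76.55
Terminal payoffs (K − S): max(-5.755, 0) = 0, max(19.65, 0) = 19.65, max(40.44, 0) = 40.44, max(57.45, 0) = 57.45
Node uu (S = 127.1): V_uu = 1/1.02·[0.6000·0.0000 + 0.4000·19.6550] = 7.7078
Node ud (S = 104): V_ud = 1/1.02·[0.6000·19.6550 + 0.4000·40.4450] = 27.4225
Node dd (S = 85.05): V_dd = 1/1.02·[0.6000·40.4450 + 0.4000·57.4550] = 46.3225
Node u (S = 115.5): V_u = 1/1.02·[0.6000·7.7078 + 0.4000·27.4225] = 15.2880
Node d (S = 94.5): V_d = 1/1.02·[0.6000·27.4225 + 0.4000·46.3225] = 34.2966
Node 0 (S = 105): V_0 = 1/1.02·[0.6000·15.2880 + 0.4000·34.2966] = 22.4426

$22.44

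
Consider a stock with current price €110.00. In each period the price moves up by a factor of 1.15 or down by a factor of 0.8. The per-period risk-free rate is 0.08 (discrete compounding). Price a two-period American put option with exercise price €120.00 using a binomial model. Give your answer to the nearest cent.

Risk-neutral probability p = (1 + 0.08 − 0.8)/(1.15 − 0.8) = 0.2800/0.3500 = 0.8000
Terminal stock prices: S_uu = 145.5, S_ud = 101.2, S_dd = 70.4
Terminal payoffs (K − S): max(-25.47, 0) = 0, max(18.8, 0) = 18.8, max(49.6, 0) = 49.6
Node u (S = 126.5): continuation = 1/1.08·[0.8000·0.0000 + 0.2000·18.8000] = 3.4815; exercise value = 0.0000 ≤ continuation, so V_u = 3.4815
Node d (S = 88): continuation = 1/1.08·[0.8000·18.8000 + 0.2000·49.6000] = 23.1111; exercise value = 32.0000 > continuation, so V_d = 32.0000 (exercise)
Node 0 (S = 110): continuation = 1/1.08·[0.8000·3.4815 + 0.2000·32.0000] = 8.5048; exercise value = 10.0000 > continuation, so V_0 = 10.0000 (exercise)

€10.00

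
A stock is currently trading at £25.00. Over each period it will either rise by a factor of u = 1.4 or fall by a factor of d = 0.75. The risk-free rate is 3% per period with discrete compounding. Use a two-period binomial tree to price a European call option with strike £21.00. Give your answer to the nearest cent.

Risk-neutral probability p = (1 + 0.03 − 0.75)/(1.4 − 0.75) = 0.2800/0.6500 = 0.4308
Terminal stock prices: S_uu = 49, S_ud = 26.25, S_dd = 14.06
Terminal payoffs (S − K): max(28, 0) = 28, max(5.25, 0) = 5.25, max(-6.938, 0) = 0
Node u (S = 35): V_u = 1/1.03·[0.4308·28.0000 + 0.5692·5.2500] = 14.6117
Node d (S = 18.75): V_d = 1/1.03·[0.4308·5.2500 + 0.5692·0.0000] = 2.1957
Node 0 (S = 25): V_0 = 1/1.03·[0.4308·14.6117 + 0.5692·2.1957] = 7.3244

£7.32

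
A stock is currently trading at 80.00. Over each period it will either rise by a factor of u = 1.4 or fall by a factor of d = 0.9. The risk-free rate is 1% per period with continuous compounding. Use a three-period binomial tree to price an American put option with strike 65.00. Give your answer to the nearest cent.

3.08

Risk-neutral probability p = (e^0.01 − 0.9)/(1.4 − 0.9) = 0.1101/0.5000 = 0.2201
Terminal stock prices: S_uuu = 219.5, S_uud = 141.1, S_udd = 90.72, S_ddd = 58.32
Terminal payoffs (K − S): max(-154.5, 0) = 0, max(-76.12, 0) = 0, max(-25.72, 0) = 0, max(6.68, 0) = 6.68
Node uu (S = 156.8): continuation = e^(−0.01)·[0.2201·0.0000 + 0.7799·0.0000] = 0.0000; exercise value = 0.0000 ≤ continuation, so V_uu = 0.0000
Node ud (S = 100.8): continuation = e^(−0.01)·[0.2201·0.0000 + 0.7799·0.0000] = 0.0000; exercise value = 0.0000 ≤ continuation, so V_ud = 0.0000
Node dd (S = 64.8): continuation = e^(−0.01)·[0.2201·0.0000 + 0.7799·6.6800] = 5.1579; exercise value = 0.2000 ≤ continuation, so V_dd = 5.1579
Node u (S = 112): continuation = e^(−0.01)·[0.2201·0.0000 + 0.7799·0.0000] = 0.0000; exercise value = 0.0000 ≤ continuation, so V_u = 0.0000
Node d (S = 72): continuation = e^(−0.01)·[0.2201·0.0000 + 0.7799·5.1579] = 3.9826; exercise value = 0.0000 ≤ continuation, so V_d = 3.9826
Node 0 (S = 80): continuation = e^(−0.01)·[0.2201·0.0000 + 0.7799·3.9826] = 3.0751; exercise value = 0.0000 ≤ continuation, so V_0 = 3.0751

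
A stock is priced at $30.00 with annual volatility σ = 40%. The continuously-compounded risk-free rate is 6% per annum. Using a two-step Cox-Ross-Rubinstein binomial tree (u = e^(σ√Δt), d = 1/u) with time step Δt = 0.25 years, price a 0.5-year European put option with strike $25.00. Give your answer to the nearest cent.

CRR parameters: u = e^(σ√Δt) = e^(0.4·√0.25) = 1.2214, d = 1/u = 0.8187
Per-period rate: rΔt = 0.06·0.25 = 0.015, so R = e^0.015 = 1.0151
Risk-neutral probability p = (e^0.015 − 0.8187)/(1.2214 − 0.8187) = 0.1964/0.4027 = 0.4877
Terminal stock prices: S_uu = 44.75, S_ud = 30, S_dd = 20.11
Terminal payoffs (K − S): max(-19.75, 0) = 0, max(-5, 0) = 0, max(4.89, 0) = 4.89
Node u (S = 36.64): V_u = e^(−0.015)·[0.4877·0.0000 + 0.5123·0.0000] = 0.0000
Node d (S = 24.56): V_d = e^(−0.015)·[0.4877·0.0000 + 0.5123·4.8904] = 2.4681
Node 0 (S = 30): V_0 = e^(−0.015)·[0.4877·0.0000 + 0.5123·2.4681] = 1.2456

$1.25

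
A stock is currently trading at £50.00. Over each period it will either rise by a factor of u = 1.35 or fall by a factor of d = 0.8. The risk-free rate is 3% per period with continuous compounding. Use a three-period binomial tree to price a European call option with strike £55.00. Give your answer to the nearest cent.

£9.58

Risk-neutral probability p = (e^0.03 − 0.8)/(1.35 − 0.8) = 0.2305/0.5500 = 0.4190
Terminal stock prices: S_uuu = 123, S_uud = 72.9, S_udd = 43.2, S_ddd = 25.6
Terminal payoffs (S − K): max(68.02, 0) = 68.02, max(17.9, 0) = 17.9, max(-11.8, 0) = 0, max(-29.4, 0) = 0
Node uu (S = 91.13): V_uu = e^(−0.03)·[0.4190·68.0188 + 0.5810·17.9000] = 37.7505
Node ud (S = 54): V_ud = e^(−0.03)·[0.4190·17.9000 + 0.5810·0.0000] = 7.2786
Node dd (S = 32): V_dd = e^(−0.03)·[0.4190·0.0000 + 0.5810·0.0000] = 0.0000
Node u (S = 67.5): V_u = e^(−0.03)·[0.4190·37.7505 + 0.5810·7.2786] = 19.4541
Node d (S = 40): V_d = e^(−0.03)·[0.4190·7.2786 + 0.5810·0.0000] = 2.9597
Node 0 (S = 50): V_0 = e^(−0.03)·[0.4190·19.4541 + 0.5810·2.9597] = 9.5792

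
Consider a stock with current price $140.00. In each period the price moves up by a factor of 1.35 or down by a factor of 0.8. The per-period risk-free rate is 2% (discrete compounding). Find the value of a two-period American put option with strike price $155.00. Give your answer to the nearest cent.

Risk-neutral probability p = (1 + 0.02 − 0.8)/(1.35 − 0.8) = 0.2200/0.5500 = 0.4000
Terminal stock prices: S_uu = 255.2, S_ud = 151.2, S_dd = 89.6
Terminal payoffs (K − S): max(-100.2, 0) = 0, max(3.8, 0) = 3.8, max(65.4, 0) = 65.4
Node u (S = 189): continuation = 1/1.02·[0.4000·0.0000 + 0.6000·3.8000] = 2.2353; exercise value = 0.0000 ≤ continuation, so V_u = 2.2353
Node d (S = 112): continuation = 1/1.02·[0.4000·3.8000 + 0.6000·65.4000] = 39.9608; exercise value = 43.0000 > continuation, so V_d = 43.0000 (exercise)
Node 0 (S = 140): continuation = 1/1.02·[0.4000·2.2353 + 0.6000·43.0000] = 26.1707; exercise value = 15.0000 ≤ continuation, so V_0 = 26.1707

$26.17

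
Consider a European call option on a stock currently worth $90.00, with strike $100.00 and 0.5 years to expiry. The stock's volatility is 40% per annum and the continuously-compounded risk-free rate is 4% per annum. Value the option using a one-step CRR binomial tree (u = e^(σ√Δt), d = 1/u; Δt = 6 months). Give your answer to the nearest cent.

CRR parameters: u = e^(σ√Δt) = e^(0.4·√0.5) = 1.3269, d = 1/u = 0.7536
Per-period rate: rΔt = 0.04·0.5 = 0.02, so R = e^0.02 = 1.0202
Risk-neutral probability p = (e^0.02 − 0.7536)/(1.3269 − 0.7536) = 0.2666/0.5733 = 0.4650
Terminal stock prices: S_u = 119.4, S_d = 67.83
Terminal payoffs (S − K): max(19.42, 0) = 19.42, max(-32.17, 0) = 0
Node 0 (S = 90): V_0 = e^(−0.02)·[0.4650·19.4207 + 0.5350·0.0000] = 8.8517

$8.85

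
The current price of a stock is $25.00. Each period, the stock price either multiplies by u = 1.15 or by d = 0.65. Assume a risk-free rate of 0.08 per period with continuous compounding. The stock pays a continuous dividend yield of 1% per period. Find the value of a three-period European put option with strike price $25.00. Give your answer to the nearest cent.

$1.59

Per-period risk-free factor R = e^0.08 = 1.0833; dividend-adjusted growth = e^(0.08−0.01) = 1.0725.
Risk-neutral probability p = (1.0725 − 0.65)/(1.15 − 0.65) = 0.4225/0.5000 = 0.8450
Terminal stock prices: S_uuu = 38.02, S_uud = 21.49, S_udd = 12.15, S_ddd = 6.866
Terminal payoffs (K − S): max(-13.02, 0) = 0, max(3.509, 0) = 3.509, max(12.85, 0) = 12.85, max(18.13, 0) = 18.13
Node uu (S = 33.06): V_uu = e^(−0.08)·[0.8450·0.0000 + 0.1550·3.5094] = 0.5021
Node ud (S = 18.69): V_ud = e^(−0.08)·[0.8450·3.5094 + 0.1550·12.8531] = 4.5764
Node dd (S = 10.56): V_dd = e^(−0.08)·[0.8450·12.8531 + 0.1550·18.1344] = 12.6205
Node u (S = 28.75): V_u = e^(−0.08)·[0.8450·0.5021 + 0.1550·4.5764] = 1.0464
Node d (S = 16.25): V_d = e^(−0.08)·[0.8450·4.5764 + 0.1550·12.6205] = 5.3754
Node 0 (S = 25): V_0 = e^(−0.08)·[0.8450·1.0464 + 0.1550·5.3754] = 1.5853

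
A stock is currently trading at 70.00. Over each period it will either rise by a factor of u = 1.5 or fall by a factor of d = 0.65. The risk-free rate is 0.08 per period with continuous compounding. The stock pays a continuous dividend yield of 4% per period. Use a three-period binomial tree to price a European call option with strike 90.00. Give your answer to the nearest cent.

14.52

Per-period risk-free factor R = e^0.08 = 1.0833; dividend-adjusted growth = e^(0.08−0.04) = 1.0408.
Risk-neutral probability p = (1.0408 − 0.65)/(1.5 − 0.65) = 0.3908/0.8500 = 0.4598
Terminal stock prices: S_uuu = 236.2, S_uud = 102.4, S_udd = 44.36, S_ddd = 19.22
Terminal payoffs (S − K): max(146.2, 0) = 146.2, max(12.38, 0) = 12.38, max(-45.64, 0) = 0, max(-70.78, 0) = 0
Node uu (S = 157.5): V_uu = e^(−0.08)·[0.4598·146.2500 + 0.5402·12.3750] = 68.2439
Node ud (S = 68.25): V_ud = e^(−0.08)·[0.4598·12.3750 + 0.5402·0.0000] = 5.2523
Node dd (S = 29.58): V_dd = e^(−0.08)·[0.4598·0.0000 + 0.5402·0.0000] = 0.0000
Node u (S = 105): V_u = e^(−0.08)·[0.4598·68.2439 + 0.5402·5.2523] = 31.5839
Node d (S = 45.5): V_d = e^(−0.08)·[0.4598·5.2523 + 0.5402·0.0000] = 2.2292
Node 0 (S = 70): V_0 = e^(−0.08)·[0.4598·31.5839 + 0.5402·2.2292] = 14.5168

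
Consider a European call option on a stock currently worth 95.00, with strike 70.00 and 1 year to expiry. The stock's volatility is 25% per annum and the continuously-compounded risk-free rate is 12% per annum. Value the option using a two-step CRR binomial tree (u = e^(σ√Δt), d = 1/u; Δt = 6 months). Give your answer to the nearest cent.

CRR parameters: u = e^(σ√Δt) = e^(0.25·√0.5) = 1.1934, d = 1/u = 0.8380
Per-period rate: rΔt = 0.12·0.5 = 0.06, so R = e^0.06 = 1.0618
Risk-neutral probability p = (e^0.06 − 0.8380)/(1.1934 − 0.8380) = 0.2239/0.3554 = 0.6299
Terminal stock prices: S_uu = 135.3, S_ud = 95, S_dd = 66.71
Terminal payoffs (S − K): max(65.29, 0) = 65.29, max(25, 0) = 25, max(-3.292, 0) = 0
Node u (S = 113.4): V_u = e^(−0.06)·[0.6299·65.2913 + 0.3701·25.0000] = 47.4461
Node d (S = 79.61): V_d = e^(−0.06)·[0.6299·25.0000 + 0.3701·0.0000] = 14.8307
Node 0 (S = 95): V_0 = e^(−0.06)·[0.6299·47.4461 + 0.3701·14.8307] = 33.3155

33.32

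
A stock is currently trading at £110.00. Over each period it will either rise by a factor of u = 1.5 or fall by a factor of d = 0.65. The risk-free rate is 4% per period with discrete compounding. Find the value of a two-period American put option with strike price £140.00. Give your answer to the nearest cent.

£43.16

Risk-neutral probability p = (1 + 0.04 − 0.65)/(1.5 − 0.65) = 0.3900/0.8500 = 0.4588
Terminal stock prices: S_uu = 247.5, S_ud = 107.2, S_dd = 46.48
Terminal payoffs (K − S): max(-107.5, 0) = 0, max(32.75, 0) = 32.75, max(93.53, 0) = 93.53
Node u (S = 165): continuation = 1/1.04·[0.4588·0.0000 + 0.5412·32.7500] = 17.0419; exercise value = 0.0000 ≤ continuation, so V_u = 17.0419
Node d (S = 71.5): continuation = 1/1.04·[0.4588·32.7500 + 0.5412·93.5250] = 63.1154; exercise value = 68.5000 > continuation, so V_d = 68.5000 (exercise)
Node 0 (S = 110): continuation = 1/1.04·[0.4588·17.0419 + 0.5412·68.5000] = 43.1633; exercise value = 30.0000 ≤ continuation, so V_0 = 43.1633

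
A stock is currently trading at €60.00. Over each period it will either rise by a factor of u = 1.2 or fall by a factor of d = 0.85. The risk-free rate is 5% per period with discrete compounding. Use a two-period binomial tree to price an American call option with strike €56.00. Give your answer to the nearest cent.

€11.31

Risk-neutral probability p = (1 + 0.05 − 0.85)/(1.2 − 0.85) = 0.2000/0.3500 = 0.5714
Terminal stock prices: S_uu = 86.4, S_ud = 61.2, S_dd = 43.35
Terminal payoffs (S − K): max(30.4, 0) = 30.4, max(5.2, 0) = 5.2, max(-12.65, 0) = 0
Node u (S = 72): continuation = 1/1.05·[0.5714·30.4000 + 0.4286·5.2000] = 18.6667; exercise value = 16.0000 ≤ continuation, so V_u = 18.6667
Node d (S = 51): continuation = 1/1.05·[0.5714·5.2000 + 0.4286·0.0000] = 2.8299; exercise value = 0.0000 ≤ continuation, so V_d = 2.8299
Node 0 (S = 60): continuation = 1/1.05·[0.5714·18.6667 + 0.4286·2.8299] = 11.3138; exercise value = 4.0000 ≤ continuation, so V_0 = 11.3138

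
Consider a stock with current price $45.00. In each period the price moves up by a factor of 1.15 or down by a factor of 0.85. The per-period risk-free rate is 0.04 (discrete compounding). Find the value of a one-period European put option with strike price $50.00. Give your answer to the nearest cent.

Risk-neutral probability p = (1 + 0.04 − 0.85)/(1.15 − 0.85) = 0.1900/0.3000 = 0.6333
Terminal stock prices: S_u = 51.75, S_d = 38.25
Terminal payoffs (K − S): max(-1.75, 0) = 0, max(11.75, 0) = 11.75
Node 0 (S = 45): V_0 = 1/1.04·[0.6333·0.0000 + 0.3667·11.7500] = 4.1426

$4.14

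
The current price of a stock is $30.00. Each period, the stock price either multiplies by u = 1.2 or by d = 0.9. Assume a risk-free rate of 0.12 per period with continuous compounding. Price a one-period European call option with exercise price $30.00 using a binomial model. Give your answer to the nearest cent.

Risk-neutral probability p = (e^0.12 − 0.9)/(1.2 − 0.9) = 0.2275/0.3000 = 0.7583
Terminal stock prices: S_u = 36, S_d = 27
Terminal payoffs (S − K): max(6, 0) = 6, max(-3, 0) = 0
Node 0 (S = 30): V_0 = e^(−0.12)·[0.7583·6.0000 + 0.2417·0.0000] = 4.0354

$4.04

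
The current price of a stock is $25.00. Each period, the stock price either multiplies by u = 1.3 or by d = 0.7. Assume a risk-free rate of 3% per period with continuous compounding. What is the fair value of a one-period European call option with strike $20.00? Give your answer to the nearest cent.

$6.68

Risk-neutral probability p = (e^0.03 − 0.7)/(1.3 − 0.7) = 0.3305/0.6000 = 0.5508
Terminal stock prices: S_u = 32.5, S_d = 17.5
Terminal payoffs (S − K): max(12.5, 0) = 12.5, max(-2.5, 0) = 0
Node 0 (S = 25): V_0 = e^(−0.03)·[0.5508·12.5000 + 0.4492·0.0000] = 6.6810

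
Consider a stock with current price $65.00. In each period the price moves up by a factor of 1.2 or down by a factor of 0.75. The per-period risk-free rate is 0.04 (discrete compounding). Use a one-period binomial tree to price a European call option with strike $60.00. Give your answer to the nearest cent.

Risk-neutral probability p = (1 + 0.04 − 0.75)/(1.2 − 0.75) = 0.2900/0.4500 = 0.6444
Terminal stock prices: S_u = 78, S_d = 48.75
Terminal payoffs (S − K): max(18, 0) = 18, max(-11.25, 0) = 0
Node 0 (S = 65): V_0 = 1/1.04·[0.6444·18.0000 + 0.3556·0.0000] = 11.1538

$11.15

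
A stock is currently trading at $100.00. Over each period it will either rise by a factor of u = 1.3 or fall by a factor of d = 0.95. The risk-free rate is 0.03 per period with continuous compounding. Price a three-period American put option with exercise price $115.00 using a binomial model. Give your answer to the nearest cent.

$15.00

Risk-neutral probability p = (e^0.03 − 0.95)/(1.3 − 0.95) = 0.0805/0.3500 = 0.2299
Terminal stock prices: S_uuu = 219.7, S_uud = 160.6, S_udd = 117.3, S_ddd = 85.74
Terminal payoffs (K − S): max(-104.7, 0) = 0, max(-45.55, 0) = 0, max(-2.325, 0) = 0, max(29.26, 0) = 29.26
Node uu (S = 169): continuation = e^(−0.03)·[0.2299·0.0000 + 0.7701·0.0000] = 0.0000; exercise value = 0.0000 ≤ continuation, so V_uu = 0.0000
Node ud (S = 123.5): continuation = e^(−0.03)·[0.2299·0.0000 + 0.7701·0.0000] = 0.0000; exercise value = 0.0000 ≤ continuation, so V_ud = 0.0000
Node dd (S = 90.25): continuation = e^(−0.03)·[0.2299·0.0000 + 0.7701·29.2625] = 21.8699; exercise value = 24.7500 > continuation, so V_dd = 24.7500 (exercise)
Node u (S = 130): continuation = e^(−0.03)·[0.2299·0.0000 + 0.7701·0.0000] = 0.0000; exercise value = 0.0000 ≤ continuation, so V_u = 0.0000
Node d (S = 95): continuation = e^(−0.03)·[0.2299·0.0000 + 0.7701·24.7500] = 18.4974; exercise value = 20.0000 > continuation, so V_d = 20.0000 (exercise)
Node 0 (S = 100): continuation = e^(−0.03)·[0.2299·0.0000 + 0.7701·20.0000] = 14.9474; exercise value = 15.0000 > continuation, so V_0 = 15.0000 (exercise)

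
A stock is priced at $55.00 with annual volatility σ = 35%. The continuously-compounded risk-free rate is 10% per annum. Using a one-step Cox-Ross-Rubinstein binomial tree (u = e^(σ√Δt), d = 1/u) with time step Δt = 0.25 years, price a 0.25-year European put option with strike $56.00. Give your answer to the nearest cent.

$4.52

CRR parameters: u = e^(σ√Δt) = e^(0.35·√0.25) = 1.1912, d = 1/u = 0.8395
Per-period rate: rΔt = 0.1·0.25 = 0.025, so R = e^0.025 = 1.0253
Risk-neutral probability p = (e^0.025 − 0.8395)/(1.1912 − 0.8395) = 0.1859/0.3518 = 0.5283
Terminal stock prices: S_u = 65.52, S_d = 46.17
Terminal payoffs (K − S): max(-9.519, 0) = 0, max(9.83, 0) = 9.83
Node 0 (S = 55): V_0 = e^(−0.025)·[0.5283·0.0000 + 0.4717·9.8299] = 4.5221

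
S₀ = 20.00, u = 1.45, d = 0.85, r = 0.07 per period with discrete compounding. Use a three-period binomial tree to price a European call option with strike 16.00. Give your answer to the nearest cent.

Risk-neutral probability p = (1 + 0.07 − 0.85)/(1.45 − 0.85) = 0.2200/0.6000 = 0.3667
Terminal stock prices: S_uuu = 60.97, S_uud = 35.74, S_udd = 20.95, S_ddd = 12.28
Terminal payoffs (S − K): max(44.97, 0) = 44.97, max(19.74, 0) = 19.74, max(4.952, 0) = 4.952, max(-3.718, 0) = 0
Node uu (S = 42.05): V_uu = 1/1.07·[0.3667·44.9725 + 0.6333·19.7425] = 27.0967
Node ud (S = 24.65): V_ud = 1/1.07·[0.3667·19.7425 + 0.6333·4.9525] = 9.6967
Node dd (S = 14.45): V_dd = 1/1.07·[0.3667·4.9525 + 0.6333·0.0000] = 1.6971
Node u (S = 29): V_u = 1/1.07·[0.3667·27.0967 + 0.6333·9.6967] = 15.0250
Node d (S = 17): V_d = 1/1.07·[0.3667·9.6967 + 0.6333·1.6971] = 4.3274
Node 0 (S = 20): V_0 = 1/1.07·[0.3667·15.0250 + 0.6333·4.3274] = 7.7101

7.71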